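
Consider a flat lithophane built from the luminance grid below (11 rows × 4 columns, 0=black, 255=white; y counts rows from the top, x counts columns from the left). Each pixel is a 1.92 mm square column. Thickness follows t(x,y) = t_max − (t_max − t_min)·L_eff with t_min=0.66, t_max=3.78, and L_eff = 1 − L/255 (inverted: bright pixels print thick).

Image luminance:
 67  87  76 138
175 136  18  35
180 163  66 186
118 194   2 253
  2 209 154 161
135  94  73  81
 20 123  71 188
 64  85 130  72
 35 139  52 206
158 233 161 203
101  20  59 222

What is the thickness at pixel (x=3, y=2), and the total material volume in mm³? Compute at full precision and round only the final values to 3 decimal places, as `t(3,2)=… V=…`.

t(3,2)=2.936 V=339.114

span = t_max - t_min = 3.78 - 0.66 = 3.120
L(3,2) = 186, L_eff = 1 - 186/255 = 0.270588 (inverted)
t(3,2) = 3.78 - 3.120·0.270588 = 2.936
Σt over all 11·4 pixels = 39096/425 ≈ 91.9905882
V = pitch²·Σt = 1.92²·39096/425 = 339.114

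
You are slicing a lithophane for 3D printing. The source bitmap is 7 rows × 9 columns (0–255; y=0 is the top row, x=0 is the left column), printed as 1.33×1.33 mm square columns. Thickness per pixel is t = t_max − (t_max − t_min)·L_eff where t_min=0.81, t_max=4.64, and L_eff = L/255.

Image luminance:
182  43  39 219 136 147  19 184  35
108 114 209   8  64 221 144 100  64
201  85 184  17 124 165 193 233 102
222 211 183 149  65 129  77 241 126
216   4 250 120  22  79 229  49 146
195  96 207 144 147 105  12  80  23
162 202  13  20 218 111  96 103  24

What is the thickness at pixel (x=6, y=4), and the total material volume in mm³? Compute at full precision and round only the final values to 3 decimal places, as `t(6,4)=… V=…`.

span = t_max - t_min = 4.64 - 0.81 = 3.830
L(6,4) = 229, L_eff = 229/255 = 0.898039
t(6,4) = 4.64 - 3.830·0.898039 = 1.201
Σt over all 7·9 pixels = 1115158/6375 ≈ 174.9267451
V = pitch²·Σt = 1.33²·1115158/6375 = 309.428

t(6,4)=1.201 V=309.428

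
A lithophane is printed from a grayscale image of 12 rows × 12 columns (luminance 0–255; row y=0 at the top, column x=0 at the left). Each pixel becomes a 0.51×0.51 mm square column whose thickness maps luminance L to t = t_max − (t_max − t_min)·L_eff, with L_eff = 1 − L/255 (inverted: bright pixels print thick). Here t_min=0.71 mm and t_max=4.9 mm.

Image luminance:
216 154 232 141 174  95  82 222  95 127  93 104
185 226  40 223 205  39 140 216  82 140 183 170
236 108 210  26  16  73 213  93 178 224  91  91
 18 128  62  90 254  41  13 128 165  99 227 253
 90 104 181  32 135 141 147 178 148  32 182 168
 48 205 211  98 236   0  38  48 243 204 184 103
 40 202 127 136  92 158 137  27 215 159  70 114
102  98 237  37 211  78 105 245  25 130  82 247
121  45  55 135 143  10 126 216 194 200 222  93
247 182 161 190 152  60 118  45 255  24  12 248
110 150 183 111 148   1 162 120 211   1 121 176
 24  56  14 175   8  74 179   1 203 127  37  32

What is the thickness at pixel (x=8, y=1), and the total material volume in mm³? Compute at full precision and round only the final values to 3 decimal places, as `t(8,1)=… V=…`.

span = t_max - t_min = 4.9 - 0.71 = 4.190
L(8,1) = 82, L_eff = 1 - 82/255 = 0.678431 (inverted)
t(8,1) = 4.9 - 4.190·0.678431 = 2.057
Σt over all 12·12 pixels = 10370771/25500 ≈ 406.6969020
V = pitch²·Σt = 0.51²·10370771/25500 = 105.782

t(8,1)=2.057 V=105.782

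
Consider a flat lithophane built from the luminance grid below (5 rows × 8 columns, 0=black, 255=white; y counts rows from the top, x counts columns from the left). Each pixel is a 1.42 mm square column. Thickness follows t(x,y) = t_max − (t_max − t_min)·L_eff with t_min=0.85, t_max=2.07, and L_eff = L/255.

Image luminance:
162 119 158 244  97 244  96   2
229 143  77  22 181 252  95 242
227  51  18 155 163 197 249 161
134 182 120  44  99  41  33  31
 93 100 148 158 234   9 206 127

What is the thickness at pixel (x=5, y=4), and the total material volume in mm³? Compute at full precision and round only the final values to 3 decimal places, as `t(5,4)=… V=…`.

t(5,4)=2.027 V=115.414

span = t_max - t_min = 2.07 - 0.85 = 1.220
L(5,4) = 9, L_eff = 9/255 = 0.035294
t(5,4) = 2.07 - 1.220·0.035294 = 2.027
Σt over all 5·8 pixels = 243259/4250 ≈ 57.2374118
V = pitch²·Σt = 1.42²·243259/4250 = 115.414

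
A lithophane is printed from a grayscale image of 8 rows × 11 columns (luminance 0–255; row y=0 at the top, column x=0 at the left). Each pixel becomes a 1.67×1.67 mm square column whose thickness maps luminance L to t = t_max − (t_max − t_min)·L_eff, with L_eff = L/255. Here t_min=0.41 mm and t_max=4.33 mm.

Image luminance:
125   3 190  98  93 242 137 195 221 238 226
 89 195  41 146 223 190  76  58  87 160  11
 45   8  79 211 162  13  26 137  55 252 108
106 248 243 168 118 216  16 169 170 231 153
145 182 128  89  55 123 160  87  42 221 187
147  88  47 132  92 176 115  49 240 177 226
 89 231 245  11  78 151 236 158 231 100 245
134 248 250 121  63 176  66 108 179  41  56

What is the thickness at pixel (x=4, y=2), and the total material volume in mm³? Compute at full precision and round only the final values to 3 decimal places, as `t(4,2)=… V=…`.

t(4,2)=1.840 V=543.797

span = t_max - t_min = 4.33 - 0.41 = 3.920
L(4,2) = 162, L_eff = 162/255 = 0.635294
t(4,2) = 4.33 - 3.920·0.635294 = 1.840
Σt over all 8·11 pixels = 1243036/6375 ≈ 194.9860392
V = pitch²·Σt = 1.67²·1243036/6375 = 543.797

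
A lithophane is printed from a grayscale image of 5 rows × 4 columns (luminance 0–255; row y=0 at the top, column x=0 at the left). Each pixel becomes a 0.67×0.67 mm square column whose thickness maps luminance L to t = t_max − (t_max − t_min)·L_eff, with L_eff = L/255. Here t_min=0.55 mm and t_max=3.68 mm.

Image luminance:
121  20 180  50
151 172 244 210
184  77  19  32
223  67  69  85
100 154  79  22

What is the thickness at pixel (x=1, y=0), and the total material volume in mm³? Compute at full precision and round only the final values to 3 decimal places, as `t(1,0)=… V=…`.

t(1,0)=3.435 V=20.592

span = t_max - t_min = 3.68 - 0.55 = 3.130
L(1,0) = 20, L_eff = 20/255 = 0.078431
t(1,0) = 3.68 - 3.130·0.078431 = 3.435
Σt over all 5·4 pixels = 389911/8500 ≈ 45.8718824
V = pitch²·Σt = 0.67²·389911/8500 = 20.592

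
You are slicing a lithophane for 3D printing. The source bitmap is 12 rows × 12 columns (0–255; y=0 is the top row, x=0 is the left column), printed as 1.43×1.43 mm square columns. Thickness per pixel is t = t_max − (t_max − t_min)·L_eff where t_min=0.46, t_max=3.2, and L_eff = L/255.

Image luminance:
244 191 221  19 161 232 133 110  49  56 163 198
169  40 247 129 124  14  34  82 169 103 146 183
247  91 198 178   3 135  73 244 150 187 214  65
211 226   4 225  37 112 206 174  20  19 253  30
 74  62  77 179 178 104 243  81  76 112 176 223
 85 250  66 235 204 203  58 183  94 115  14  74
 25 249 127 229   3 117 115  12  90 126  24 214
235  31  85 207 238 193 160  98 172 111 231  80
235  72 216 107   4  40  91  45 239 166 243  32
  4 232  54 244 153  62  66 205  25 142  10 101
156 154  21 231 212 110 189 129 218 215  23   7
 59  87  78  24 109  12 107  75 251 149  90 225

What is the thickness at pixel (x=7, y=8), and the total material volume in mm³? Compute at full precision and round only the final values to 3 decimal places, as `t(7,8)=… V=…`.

t(7,8)=2.716 V=534.126

span = t_max - t_min = 3.2 - 0.46 = 2.740
L(7,8) = 45, L_eff = 45/255 = 0.176471
t(7,8) = 3.2 - 2.740·0.176471 = 2.716
Σt over all 12·12 pixels = 555048/2125 ≈ 261.1990588
V = pitch²·Σt = 1.43²·555048/2125 = 534.126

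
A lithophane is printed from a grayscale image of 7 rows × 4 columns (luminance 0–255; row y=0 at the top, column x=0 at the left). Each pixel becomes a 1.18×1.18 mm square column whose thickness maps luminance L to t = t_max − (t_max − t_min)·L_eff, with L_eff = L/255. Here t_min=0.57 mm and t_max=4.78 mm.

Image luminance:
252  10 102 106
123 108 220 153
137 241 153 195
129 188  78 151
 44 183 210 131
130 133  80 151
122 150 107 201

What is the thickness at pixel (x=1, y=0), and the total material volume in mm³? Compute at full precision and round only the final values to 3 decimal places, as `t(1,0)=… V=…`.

span = t_max - t_min = 4.78 - 0.57 = 4.210
L(1,0) = 10, L_eff = 10/255 = 0.039216
t(1,0) = 4.78 - 4.210·0.039216 = 4.615
Σt over all 7·4 pixels = 433493/6375 ≈ 67.9989020
V = pitch²·Σt = 1.18²·433493/6375 = 94.682

t(1,0)=4.615 V=94.682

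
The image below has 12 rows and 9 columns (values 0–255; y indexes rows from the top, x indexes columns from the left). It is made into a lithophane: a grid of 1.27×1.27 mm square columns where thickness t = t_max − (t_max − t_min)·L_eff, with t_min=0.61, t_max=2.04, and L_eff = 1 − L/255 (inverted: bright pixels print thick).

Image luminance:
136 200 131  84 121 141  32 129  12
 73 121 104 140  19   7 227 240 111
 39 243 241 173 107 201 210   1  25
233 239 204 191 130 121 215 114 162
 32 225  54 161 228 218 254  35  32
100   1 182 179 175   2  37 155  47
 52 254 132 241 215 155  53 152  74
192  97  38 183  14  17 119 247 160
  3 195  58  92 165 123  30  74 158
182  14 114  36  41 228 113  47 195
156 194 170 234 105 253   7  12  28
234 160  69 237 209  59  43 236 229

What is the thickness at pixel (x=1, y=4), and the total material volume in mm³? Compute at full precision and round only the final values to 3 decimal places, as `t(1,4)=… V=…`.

span = t_max - t_min = 2.04 - 0.61 = 1.430
L(1,4) = 225, L_eff = 1 - 225/255 = 0.117647 (inverted)
t(1,4) = 2.04 - 1.430·0.117647 = 1.872
Σt over all 12·9 pixels = 916624/6375 ≈ 143.7841569
V = pitch²·Σt = 1.27²·916624/6375 = 231.909

t(1,4)=1.872 V=231.909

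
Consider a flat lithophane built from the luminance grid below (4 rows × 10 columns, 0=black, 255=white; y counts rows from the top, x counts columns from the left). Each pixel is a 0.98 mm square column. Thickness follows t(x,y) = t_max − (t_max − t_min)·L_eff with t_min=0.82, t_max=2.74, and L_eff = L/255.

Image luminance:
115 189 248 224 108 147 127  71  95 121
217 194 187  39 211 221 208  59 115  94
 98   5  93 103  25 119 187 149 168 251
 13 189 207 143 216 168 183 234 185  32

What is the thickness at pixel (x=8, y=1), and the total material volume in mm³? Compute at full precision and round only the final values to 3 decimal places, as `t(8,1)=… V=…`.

t(8,1)=1.874 V=63.622

span = t_max - t_min = 2.74 - 0.82 = 1.920
L(8,1) = 115, L_eff = 115/255 = 0.450980
t(8,1) = 2.74 - 1.920·0.450980 = 1.874
Σt over all 4·10 pixels = 140772/2125 ≈ 66.2456471
V = pitch²·Σt = 0.98²·140772/2125 = 63.622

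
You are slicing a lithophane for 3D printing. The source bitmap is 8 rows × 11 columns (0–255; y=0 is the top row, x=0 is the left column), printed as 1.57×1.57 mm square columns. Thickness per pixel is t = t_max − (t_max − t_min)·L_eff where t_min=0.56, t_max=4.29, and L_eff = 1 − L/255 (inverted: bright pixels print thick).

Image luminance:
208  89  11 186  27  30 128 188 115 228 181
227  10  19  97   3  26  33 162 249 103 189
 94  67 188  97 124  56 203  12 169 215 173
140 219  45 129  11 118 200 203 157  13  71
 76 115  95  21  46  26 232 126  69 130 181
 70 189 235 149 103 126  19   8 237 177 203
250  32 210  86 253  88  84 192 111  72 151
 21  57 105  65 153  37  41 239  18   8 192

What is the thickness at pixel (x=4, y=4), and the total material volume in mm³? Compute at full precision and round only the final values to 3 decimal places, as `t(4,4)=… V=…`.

span = t_max - t_min = 4.29 - 0.56 = 3.730
L(4,4) = 46, L_eff = 1 - 46/255 = 0.819608 (inverted)
t(4,4) = 4.29 - 3.730·0.819608 = 1.233
Σt over all 8·11 pixels = 1700881/8500 ≈ 200.1036471
V = pitch²·Σt = 1.57²·1700881/8500 = 493.235

t(4,4)=1.233 V=493.235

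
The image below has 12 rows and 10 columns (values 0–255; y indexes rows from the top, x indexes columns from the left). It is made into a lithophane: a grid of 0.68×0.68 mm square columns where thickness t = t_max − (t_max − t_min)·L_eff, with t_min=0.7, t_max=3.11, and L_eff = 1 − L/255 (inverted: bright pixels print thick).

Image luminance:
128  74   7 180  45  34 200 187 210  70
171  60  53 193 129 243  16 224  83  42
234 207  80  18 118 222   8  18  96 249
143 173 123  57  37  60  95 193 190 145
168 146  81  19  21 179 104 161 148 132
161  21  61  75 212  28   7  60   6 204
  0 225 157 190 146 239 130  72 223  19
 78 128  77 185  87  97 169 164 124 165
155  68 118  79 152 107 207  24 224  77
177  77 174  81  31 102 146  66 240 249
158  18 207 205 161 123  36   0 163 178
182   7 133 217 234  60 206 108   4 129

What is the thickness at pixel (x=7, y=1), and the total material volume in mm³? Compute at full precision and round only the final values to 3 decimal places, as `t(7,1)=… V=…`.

t(7,1)=2.817 V=102.501

span = t_max - t_min = 3.11 - 0.7 = 2.410
L(7,1) = 224, L_eff = 1 - 224/255 = 0.121569 (inverted)
t(7,1) = 3.11 - 2.410·0.121569 = 2.817
Σt over all 12·10 pixels = 5652647/25500 ≈ 221.6724314
V = pitch²·Σt = 0.68²·5652647/25500 = 102.501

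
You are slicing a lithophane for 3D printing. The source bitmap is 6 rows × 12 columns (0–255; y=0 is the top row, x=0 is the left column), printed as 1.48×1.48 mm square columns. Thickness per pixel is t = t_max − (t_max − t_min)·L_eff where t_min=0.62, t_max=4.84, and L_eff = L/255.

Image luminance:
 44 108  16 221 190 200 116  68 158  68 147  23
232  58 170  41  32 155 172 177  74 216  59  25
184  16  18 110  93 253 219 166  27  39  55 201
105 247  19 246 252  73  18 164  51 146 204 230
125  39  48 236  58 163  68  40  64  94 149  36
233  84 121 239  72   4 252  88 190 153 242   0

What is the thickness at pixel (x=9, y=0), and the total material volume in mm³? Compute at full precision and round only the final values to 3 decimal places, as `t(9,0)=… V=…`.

span = t_max - t_min = 4.84 - 0.62 = 4.220
L(9,0) = 68, L_eff = 68/255 = 0.266667
t(9,0) = 4.84 - 4.220·0.266667 = 3.715
Σt over all 6·12 pixels = 76664/375 ≈ 204.4373333
V = pitch²·Σt = 1.48²·76664/375 = 447.800

t(9,0)=3.715 V=447.800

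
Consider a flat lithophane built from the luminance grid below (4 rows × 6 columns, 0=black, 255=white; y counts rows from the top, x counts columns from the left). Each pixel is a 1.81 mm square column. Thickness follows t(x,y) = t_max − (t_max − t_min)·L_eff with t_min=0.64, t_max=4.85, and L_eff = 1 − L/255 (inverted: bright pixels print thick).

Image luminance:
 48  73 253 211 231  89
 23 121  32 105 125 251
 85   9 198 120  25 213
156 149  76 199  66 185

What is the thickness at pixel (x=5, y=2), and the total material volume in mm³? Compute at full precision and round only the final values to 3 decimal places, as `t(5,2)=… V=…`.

t(5,2)=4.157 V=214.910

span = t_max - t_min = 4.85 - 0.64 = 4.210
L(5,2) = 213, L_eff = 1 - 213/255 = 0.164706 (inverted)
t(5,2) = 4.85 - 4.210·0.164706 = 4.157
Σt over all 4·6 pixels = 98399/1500 ≈ 65.5993333
V = pitch²·Σt = 1.81²·98399/1500 = 214.910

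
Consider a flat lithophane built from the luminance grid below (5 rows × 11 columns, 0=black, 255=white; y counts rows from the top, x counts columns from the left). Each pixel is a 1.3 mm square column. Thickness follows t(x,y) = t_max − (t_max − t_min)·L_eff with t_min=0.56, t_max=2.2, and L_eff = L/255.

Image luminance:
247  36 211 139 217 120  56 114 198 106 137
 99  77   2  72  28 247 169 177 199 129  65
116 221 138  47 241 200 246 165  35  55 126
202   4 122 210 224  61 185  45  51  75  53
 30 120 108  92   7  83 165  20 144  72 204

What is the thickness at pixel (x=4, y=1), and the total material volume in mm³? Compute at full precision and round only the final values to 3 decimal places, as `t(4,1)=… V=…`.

span = t_max - t_min = 2.2 - 0.56 = 1.640
L(4,1) = 28, L_eff = 28/255 = 0.109804
t(4,1) = 2.2 - 1.640·0.109804 = 2.020
Σt over all 5·11 pixels = 496183/6375 ≈ 77.8326275
V = pitch²·Σt = 1.3²·496183/6375 = 131.537

t(4,1)=2.020 V=131.537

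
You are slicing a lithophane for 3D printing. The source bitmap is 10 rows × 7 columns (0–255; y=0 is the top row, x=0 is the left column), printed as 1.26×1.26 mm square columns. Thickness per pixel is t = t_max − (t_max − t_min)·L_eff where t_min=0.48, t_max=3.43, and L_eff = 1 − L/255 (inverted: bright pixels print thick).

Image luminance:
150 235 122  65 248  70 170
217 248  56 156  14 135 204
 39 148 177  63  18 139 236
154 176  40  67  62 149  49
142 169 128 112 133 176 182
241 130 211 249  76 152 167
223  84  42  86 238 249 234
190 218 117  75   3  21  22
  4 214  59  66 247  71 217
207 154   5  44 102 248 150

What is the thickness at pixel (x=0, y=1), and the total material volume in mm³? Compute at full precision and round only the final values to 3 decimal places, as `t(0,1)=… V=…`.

span = t_max - t_min = 3.43 - 0.48 = 2.950
L(0,1) = 217, L_eff = 1 - 217/255 = 0.149020 (inverted)
t(0,1) = 3.43 - 2.950·0.149020 = 2.990
Σt over all 10·7 pixels = 48653/340 ≈ 143.0970588
V = pitch²·Σt = 1.26²·48653/340 = 227.181

t(0,1)=2.990 V=227.181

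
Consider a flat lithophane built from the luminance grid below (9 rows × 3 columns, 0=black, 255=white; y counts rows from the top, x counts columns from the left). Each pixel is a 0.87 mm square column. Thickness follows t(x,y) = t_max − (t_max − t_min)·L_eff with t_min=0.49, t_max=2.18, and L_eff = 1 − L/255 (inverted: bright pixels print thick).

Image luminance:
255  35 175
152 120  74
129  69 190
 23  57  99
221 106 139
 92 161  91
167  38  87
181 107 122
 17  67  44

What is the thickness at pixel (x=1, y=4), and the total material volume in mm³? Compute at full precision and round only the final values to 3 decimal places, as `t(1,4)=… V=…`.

span = t_max - t_min = 2.18 - 0.49 = 1.690
L(1,4) = 106, L_eff = 1 - 106/255 = 0.584314 (inverted)
t(1,4) = 2.18 - 1.690·0.584314 = 1.193
Σt over all 9·3 pixels = 282469/8500 ≈ 33.2316471
V = pitch²·Σt = 0.87²·282469/8500 = 25.153

t(1,4)=1.193 V=25.153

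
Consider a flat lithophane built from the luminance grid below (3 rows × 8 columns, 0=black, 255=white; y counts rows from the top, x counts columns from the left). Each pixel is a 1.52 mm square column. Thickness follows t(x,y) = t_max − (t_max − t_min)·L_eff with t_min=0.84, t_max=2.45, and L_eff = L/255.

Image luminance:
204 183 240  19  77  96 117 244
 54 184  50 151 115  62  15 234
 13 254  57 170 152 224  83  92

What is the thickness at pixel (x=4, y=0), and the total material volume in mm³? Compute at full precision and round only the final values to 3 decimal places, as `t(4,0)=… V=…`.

span = t_max - t_min = 2.45 - 0.84 = 1.610
L(4,0) = 77, L_eff = 77/255 = 0.301961
t(4,0) = 2.45 - 1.610·0.301961 = 1.964
Σt over all 3·8 pixels = 33397/850 ≈ 39.2905882
V = pitch²·Σt = 1.52²·33397/850 = 90.777

t(4,0)=1.964 V=90.777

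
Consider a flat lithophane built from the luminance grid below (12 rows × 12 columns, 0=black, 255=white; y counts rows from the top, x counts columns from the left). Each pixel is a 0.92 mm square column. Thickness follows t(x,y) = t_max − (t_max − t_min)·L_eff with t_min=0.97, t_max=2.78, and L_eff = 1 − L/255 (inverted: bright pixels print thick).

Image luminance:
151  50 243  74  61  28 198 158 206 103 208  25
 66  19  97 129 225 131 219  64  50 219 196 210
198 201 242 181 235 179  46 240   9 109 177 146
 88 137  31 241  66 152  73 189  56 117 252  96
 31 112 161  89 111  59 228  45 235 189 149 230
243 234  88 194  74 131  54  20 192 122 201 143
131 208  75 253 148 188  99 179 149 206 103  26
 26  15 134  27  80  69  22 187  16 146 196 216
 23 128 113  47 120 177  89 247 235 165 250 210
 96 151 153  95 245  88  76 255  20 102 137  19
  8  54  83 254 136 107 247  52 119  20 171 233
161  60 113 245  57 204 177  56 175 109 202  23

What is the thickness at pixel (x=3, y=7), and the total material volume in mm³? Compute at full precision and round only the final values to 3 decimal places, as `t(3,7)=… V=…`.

span = t_max - t_min = 2.78 - 0.97 = 1.810
L(3,7) = 27, L_eff = 1 - 27/255 = 0.894118 (inverted)
t(3,7) = 2.78 - 1.810·0.894118 = 1.162
Σt over all 12·12 pixels = 1756183/6375 ≈ 275.4796863
V = pitch²·Σt = 0.92²·1756183/6375 = 233.166

t(3,7)=1.162 V=233.166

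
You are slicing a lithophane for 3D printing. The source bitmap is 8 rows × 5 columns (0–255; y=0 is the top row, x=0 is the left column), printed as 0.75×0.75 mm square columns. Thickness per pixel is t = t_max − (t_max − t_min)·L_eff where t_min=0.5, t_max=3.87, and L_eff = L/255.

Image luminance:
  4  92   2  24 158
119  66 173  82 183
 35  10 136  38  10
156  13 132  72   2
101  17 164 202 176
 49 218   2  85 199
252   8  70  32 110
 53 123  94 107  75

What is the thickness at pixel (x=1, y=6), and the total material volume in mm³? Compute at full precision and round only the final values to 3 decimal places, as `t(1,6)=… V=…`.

t(1,6)=3.764 V=59.986

span = t_max - t_min = 3.87 - 0.5 = 3.370
L(1,6) = 8, L_eff = 8/255 = 0.031373
t(1,6) = 3.87 - 3.370·0.031373 = 3.764
Σt over all 8·5 pixels = 679843/6375 ≈ 106.6420392
V = pitch²·Σt = 0.75²·679843/6375 = 59.986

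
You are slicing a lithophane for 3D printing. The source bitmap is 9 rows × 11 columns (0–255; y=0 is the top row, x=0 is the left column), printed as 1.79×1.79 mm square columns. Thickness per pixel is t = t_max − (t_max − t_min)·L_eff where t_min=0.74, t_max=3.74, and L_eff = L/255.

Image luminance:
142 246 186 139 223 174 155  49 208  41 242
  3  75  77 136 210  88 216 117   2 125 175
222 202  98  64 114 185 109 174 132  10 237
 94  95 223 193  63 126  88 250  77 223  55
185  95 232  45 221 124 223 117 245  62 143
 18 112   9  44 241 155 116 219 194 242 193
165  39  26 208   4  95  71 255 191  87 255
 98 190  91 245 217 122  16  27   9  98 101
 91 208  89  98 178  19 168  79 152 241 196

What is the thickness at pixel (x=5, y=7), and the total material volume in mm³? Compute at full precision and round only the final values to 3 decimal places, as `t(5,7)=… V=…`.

span = t_max - t_min = 3.74 - 0.74 = 3.000
L(5,7) = 122, L_eff = 122/255 = 0.478431
t(5,7) = 3.74 - 3.000·0.478431 = 2.305
Σt over all 9·11 pixels = 180451/850 ≈ 212.2952941
V = pitch²·Σt = 1.79²·180451/850 = 680.215

t(5,7)=2.305 V=680.215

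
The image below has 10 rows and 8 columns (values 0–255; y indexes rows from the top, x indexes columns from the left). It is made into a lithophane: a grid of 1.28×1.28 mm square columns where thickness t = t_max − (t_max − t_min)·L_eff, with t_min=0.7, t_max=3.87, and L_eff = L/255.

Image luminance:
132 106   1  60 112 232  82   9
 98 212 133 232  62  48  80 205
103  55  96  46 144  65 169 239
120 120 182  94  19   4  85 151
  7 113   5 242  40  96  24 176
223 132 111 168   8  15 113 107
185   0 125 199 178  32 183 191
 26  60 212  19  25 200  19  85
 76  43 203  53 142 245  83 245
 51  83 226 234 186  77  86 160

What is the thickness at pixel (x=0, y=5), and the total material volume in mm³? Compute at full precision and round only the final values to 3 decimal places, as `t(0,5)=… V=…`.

t(0,5)=1.098 V=323.778

span = t_max - t_min = 3.87 - 0.7 = 3.170
L(0,5) = 223, L_eff = 223/255 = 0.874510
t(0,5) = 3.87 - 3.170·0.874510 = 1.098
Σt over all 10·8 pixels = 1259816/6375 ≈ 197.6181961
V = pitch²·Σt = 1.28²·1259816/6375 = 323.778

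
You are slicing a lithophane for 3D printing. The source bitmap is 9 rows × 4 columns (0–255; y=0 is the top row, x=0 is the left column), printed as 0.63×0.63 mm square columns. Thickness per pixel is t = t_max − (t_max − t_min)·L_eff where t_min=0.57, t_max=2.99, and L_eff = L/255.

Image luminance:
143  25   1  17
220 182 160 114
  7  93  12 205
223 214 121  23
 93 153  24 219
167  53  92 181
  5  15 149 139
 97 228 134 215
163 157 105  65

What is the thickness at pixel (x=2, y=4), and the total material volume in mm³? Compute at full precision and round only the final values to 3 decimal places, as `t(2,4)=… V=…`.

t(2,4)=2.762 V=26.850

span = t_max - t_min = 2.99 - 0.57 = 2.420
L(2,4) = 24, L_eff = 24/255 = 0.094118
t(2,4) = 2.99 - 2.420·0.094118 = 2.762
Σt over all 9·4 pixels = 431258/6375 ≈ 67.6483137
V = pitch²·Σt = 0.63²·431258/6375 = 26.850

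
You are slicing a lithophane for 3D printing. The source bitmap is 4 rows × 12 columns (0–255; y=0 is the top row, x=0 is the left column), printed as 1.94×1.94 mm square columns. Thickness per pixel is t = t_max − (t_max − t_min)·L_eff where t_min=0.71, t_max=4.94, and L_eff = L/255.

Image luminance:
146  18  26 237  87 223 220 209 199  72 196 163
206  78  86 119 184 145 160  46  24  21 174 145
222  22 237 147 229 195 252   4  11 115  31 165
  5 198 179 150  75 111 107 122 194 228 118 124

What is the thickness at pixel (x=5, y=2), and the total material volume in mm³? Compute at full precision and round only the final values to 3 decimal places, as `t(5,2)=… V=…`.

t(5,2)=1.705 V=491.303

span = t_max - t_min = 4.94 - 0.71 = 4.230
L(5,2) = 195, L_eff = 195/255 = 0.764706
t(5,2) = 4.94 - 4.230·0.764706 = 1.705
Σt over all 4·12 pixels = 221919/1700 ≈ 130.5405882
V = pitch²·Σt = 1.94²·221919/1700 = 491.303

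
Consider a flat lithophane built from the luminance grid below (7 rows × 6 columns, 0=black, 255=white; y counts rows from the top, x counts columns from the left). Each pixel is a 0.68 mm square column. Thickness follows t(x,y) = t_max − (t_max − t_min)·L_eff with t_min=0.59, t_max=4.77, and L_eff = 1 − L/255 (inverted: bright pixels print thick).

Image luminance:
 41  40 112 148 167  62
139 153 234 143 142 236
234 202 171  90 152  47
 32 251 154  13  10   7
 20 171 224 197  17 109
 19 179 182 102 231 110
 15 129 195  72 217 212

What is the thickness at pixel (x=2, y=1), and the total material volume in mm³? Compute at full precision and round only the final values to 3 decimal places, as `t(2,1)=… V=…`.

span = t_max - t_min = 4.77 - 0.59 = 4.180
L(2,1) = 234, L_eff = 1 - 234/255 = 0.082353 (inverted)
t(2,1) = 4.77 - 4.180·0.082353 = 4.426
Σt over all 7·6 pixels = 720287/6375 ≈ 112.9861961
V = pitch²·Σt = 0.68²·720287/6375 = 52.245

t(2,1)=4.426 V=52.245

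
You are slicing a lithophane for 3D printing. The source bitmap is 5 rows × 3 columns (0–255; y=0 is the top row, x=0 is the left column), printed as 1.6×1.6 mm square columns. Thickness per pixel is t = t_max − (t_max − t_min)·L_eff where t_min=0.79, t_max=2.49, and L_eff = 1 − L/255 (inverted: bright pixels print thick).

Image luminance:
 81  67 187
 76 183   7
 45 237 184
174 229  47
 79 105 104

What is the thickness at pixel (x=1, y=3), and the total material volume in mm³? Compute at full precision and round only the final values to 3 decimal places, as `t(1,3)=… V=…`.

t(1,3)=2.317 V=61.141

span = t_max - t_min = 2.49 - 0.79 = 1.700
L(1,3) = 229, L_eff = 1 - 229/255 = 0.101961 (inverted)
t(1,3) = 2.49 - 1.700·0.101961 = 2.317
Σt over all 5·3 pixels = 1433/60 ≈ 23.8833333
V = pitch²·Σt = 1.6²·1433/60 = 61.141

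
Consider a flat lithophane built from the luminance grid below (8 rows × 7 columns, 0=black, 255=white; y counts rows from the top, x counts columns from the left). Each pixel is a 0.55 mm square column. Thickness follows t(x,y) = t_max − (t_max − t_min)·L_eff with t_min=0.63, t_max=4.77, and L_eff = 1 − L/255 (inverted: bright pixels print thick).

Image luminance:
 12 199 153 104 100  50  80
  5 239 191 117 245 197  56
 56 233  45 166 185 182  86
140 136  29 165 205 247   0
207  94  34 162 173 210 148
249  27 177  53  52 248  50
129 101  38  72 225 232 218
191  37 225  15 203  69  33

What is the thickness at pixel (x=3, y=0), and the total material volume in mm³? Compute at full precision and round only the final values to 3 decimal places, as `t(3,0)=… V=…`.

span = t_max - t_min = 4.77 - 0.63 = 4.140
L(3,0) = 104, L_eff = 1 - 104/255 = 0.592157 (inverted)
t(3,0) = 4.77 - 4.140·0.592157 = 2.318
Σt over all 8·7 pixels = 130659/850 ≈ 153.7164706
V = pitch²·Σt = 0.55²·130659/850 = 46.499

t(3,0)=2.318 V=46.499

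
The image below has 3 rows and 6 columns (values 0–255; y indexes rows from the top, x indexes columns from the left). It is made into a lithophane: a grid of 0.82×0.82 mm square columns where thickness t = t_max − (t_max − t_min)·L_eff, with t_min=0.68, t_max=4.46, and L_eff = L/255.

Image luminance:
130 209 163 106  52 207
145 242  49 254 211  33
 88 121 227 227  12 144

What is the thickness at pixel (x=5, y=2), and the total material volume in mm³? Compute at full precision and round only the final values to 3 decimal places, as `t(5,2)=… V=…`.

span = t_max - t_min = 4.46 - 0.68 = 3.780
L(5,2) = 144, L_eff = 144/255 = 0.564706
t(5,2) = 4.46 - 3.780·0.564706 = 2.325
Σt over all 3·6 pixels = 17613/425 ≈ 41.4423529
V = pitch²·Σt = 0.82²·17613/425 = 27.866

t(5,2)=2.325 V=27.866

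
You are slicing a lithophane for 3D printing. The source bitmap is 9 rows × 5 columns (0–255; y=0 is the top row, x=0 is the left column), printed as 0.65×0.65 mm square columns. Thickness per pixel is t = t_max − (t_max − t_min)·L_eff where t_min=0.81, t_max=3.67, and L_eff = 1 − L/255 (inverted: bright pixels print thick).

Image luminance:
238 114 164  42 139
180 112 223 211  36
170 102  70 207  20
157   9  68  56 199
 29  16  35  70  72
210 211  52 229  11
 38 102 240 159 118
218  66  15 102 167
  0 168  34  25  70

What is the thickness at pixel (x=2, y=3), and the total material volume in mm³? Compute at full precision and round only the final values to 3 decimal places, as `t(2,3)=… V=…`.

span = t_max - t_min = 3.67 - 0.81 = 2.860
L(2,3) = 68, L_eff = 1 - 68/255 = 0.733333 (inverted)
t(2,3) = 3.67 - 2.860·0.733333 = 1.573
Σt over all 9·5 pixels = 784013/8500 ≈ 92.2368235
V = pitch²·Σt = 0.65²·784013/8500 = 38.970

t(2,3)=1.573 V=38.970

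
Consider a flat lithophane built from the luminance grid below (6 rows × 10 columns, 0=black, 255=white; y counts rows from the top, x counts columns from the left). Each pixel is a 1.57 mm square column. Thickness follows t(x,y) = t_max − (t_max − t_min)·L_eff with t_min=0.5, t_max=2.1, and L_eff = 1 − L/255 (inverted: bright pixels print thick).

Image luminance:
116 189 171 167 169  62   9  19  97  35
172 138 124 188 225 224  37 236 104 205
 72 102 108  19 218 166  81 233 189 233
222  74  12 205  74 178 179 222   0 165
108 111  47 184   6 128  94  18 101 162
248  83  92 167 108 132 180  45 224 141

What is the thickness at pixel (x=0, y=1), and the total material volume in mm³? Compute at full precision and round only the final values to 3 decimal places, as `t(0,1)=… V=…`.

span = t_max - t_min = 2.1 - 0.5 = 1.600
L(0,1) = 172, L_eff = 1 - 172/255 = 0.325490 (inverted)
t(0,1) = 2.1 - 1.600·0.325490 = 1.579
Σt over all 6·10 pixels = 33598/425 ≈ 79.0541176
V = pitch²·Σt = 1.57²·33598/425 = 194.860

t(0,1)=1.579 V=194.860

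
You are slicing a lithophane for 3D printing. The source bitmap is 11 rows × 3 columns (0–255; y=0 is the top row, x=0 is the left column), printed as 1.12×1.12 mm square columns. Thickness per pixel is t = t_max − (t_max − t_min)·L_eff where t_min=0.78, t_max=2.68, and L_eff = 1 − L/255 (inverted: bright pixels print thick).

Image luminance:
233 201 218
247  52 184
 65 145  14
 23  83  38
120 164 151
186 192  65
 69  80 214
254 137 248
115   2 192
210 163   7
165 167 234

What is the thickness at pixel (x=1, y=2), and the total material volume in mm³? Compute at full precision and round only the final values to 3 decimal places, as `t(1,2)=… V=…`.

t(1,2)=1.860 V=75.637

span = t_max - t_min = 2.68 - 0.78 = 1.900
L(1,2) = 145, L_eff = 1 - 145/255 = 0.431373 (inverted)
t(1,2) = 2.68 - 1.900·0.431373 = 1.860
Σt over all 11·3 pixels = 51253/850 ≈ 60.2976471
V = pitch²·Σt = 1.12²·51253/850 = 75.637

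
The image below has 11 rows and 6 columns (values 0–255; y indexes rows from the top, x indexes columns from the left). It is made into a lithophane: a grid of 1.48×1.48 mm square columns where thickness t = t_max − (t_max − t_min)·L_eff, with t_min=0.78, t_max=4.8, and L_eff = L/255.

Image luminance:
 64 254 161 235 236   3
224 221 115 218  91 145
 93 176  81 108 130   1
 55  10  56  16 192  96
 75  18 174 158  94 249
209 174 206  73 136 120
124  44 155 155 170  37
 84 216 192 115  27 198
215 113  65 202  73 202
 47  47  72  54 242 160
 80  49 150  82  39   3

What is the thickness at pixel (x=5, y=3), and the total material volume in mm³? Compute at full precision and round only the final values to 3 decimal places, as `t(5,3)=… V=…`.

t(5,3)=3.287 V=414.943

span = t_max - t_min = 4.8 - 0.78 = 4.020
L(5,3) = 96, L_eff = 96/255 = 0.376471
t(5,3) = 4.8 - 4.020·0.376471 = 3.287
Σt over all 11·6 pixels = 805107/4250 ≈ 189.4369412
V = pitch²·Σt = 1.48²·805107/4250 = 414.943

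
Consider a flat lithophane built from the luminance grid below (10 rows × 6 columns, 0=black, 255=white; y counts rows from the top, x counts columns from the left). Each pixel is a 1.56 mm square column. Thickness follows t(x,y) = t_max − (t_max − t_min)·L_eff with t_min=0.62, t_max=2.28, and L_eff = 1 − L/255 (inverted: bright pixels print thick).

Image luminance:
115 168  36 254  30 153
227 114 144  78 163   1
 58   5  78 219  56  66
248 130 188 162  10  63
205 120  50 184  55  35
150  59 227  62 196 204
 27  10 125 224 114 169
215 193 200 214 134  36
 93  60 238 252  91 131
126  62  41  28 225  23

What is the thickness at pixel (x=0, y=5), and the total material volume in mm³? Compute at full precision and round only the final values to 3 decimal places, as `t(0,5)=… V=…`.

span = t_max - t_min = 2.28 - 0.62 = 1.660
L(0,5) = 150, L_eff = 1 - 150/255 = 0.411765 (inverted)
t(0,5) = 2.28 - 1.660·0.411765 = 1.596
Σt over all 10·6 pixels = 85.008
V = pitch²·Σt = 1.56²·85.008 = 206.875

t(0,5)=1.596 V=206.875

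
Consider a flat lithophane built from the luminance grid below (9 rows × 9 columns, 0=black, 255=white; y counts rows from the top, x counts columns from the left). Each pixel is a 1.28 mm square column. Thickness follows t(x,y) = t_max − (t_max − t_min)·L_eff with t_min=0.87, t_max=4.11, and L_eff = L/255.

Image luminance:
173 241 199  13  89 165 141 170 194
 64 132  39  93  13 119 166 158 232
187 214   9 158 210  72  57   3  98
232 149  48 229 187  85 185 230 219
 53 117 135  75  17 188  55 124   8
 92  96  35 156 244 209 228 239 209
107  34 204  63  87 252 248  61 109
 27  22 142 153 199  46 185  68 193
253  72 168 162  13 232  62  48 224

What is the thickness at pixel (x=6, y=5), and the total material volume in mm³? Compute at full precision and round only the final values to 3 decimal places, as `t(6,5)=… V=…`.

t(6,5)=1.213 V=322.965

span = t_max - t_min = 4.11 - 0.87 = 3.240
L(6,5) = 228, L_eff = 228/255 = 0.894118
t(6,5) = 4.11 - 3.240·0.894118 = 1.213
Σt over all 9·9 pixels = 1675539/8500 ≈ 197.1222353
V = pitch²·Σt = 1.28²·1675539/8500 = 322.965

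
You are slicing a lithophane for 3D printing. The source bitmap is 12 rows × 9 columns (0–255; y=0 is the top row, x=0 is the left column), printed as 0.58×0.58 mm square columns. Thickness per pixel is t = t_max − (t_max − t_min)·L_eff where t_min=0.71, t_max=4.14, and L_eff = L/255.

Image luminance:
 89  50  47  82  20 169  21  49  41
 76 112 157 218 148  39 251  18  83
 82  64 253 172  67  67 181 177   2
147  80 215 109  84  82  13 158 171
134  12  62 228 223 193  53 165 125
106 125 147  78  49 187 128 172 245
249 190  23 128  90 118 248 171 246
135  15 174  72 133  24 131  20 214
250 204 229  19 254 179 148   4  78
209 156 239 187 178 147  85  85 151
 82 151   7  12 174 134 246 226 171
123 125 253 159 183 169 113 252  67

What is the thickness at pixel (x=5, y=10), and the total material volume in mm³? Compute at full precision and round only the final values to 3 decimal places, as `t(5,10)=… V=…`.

t(5,10)=2.338 V=86.809

span = t_max - t_min = 4.14 - 0.71 = 3.430
L(5,10) = 134, L_eff = 134/255 = 0.525490
t(5,10) = 4.14 - 3.430·0.525490 = 2.338
Σt over all 12·9 pixels = 1645088/6375 ≈ 258.0530196
V = pitch²·Σt = 0.58²·1645088/6375 = 86.809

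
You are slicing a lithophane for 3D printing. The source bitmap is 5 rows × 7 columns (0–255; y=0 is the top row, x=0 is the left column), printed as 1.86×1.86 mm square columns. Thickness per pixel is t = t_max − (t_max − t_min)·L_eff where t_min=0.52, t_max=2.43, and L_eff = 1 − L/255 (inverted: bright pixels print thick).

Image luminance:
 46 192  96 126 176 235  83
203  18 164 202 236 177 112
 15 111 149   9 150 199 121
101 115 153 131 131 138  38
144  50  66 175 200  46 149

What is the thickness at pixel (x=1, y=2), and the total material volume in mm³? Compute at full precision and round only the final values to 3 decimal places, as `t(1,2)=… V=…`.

span = t_max - t_min = 2.43 - 0.52 = 1.910
L(1,2) = 111, L_eff = 1 - 111/255 = 0.564706 (inverted)
t(1,2) = 2.43 - 1.910·0.564706 = 1.351
Σt over all 5·7 pixels = 1315387/25500 ≈ 51.5838039
V = pitch²·Σt = 1.86²·1315387/25500 = 178.459

t(1,2)=1.351 V=178.459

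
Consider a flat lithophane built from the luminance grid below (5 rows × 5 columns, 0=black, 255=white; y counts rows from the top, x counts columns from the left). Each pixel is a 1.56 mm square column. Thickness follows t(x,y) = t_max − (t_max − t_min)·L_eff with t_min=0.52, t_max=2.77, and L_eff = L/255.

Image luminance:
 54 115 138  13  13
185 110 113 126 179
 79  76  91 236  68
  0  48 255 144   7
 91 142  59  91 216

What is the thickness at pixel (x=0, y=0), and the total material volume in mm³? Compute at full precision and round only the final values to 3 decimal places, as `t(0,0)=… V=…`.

span = t_max - t_min = 2.77 - 0.52 = 2.250
L(0,0) = 54, L_eff = 54/255 = 0.211765
t(0,0) = 2.77 - 2.250·0.211765 = 2.294
Σt over all 5·5 pixels = 7799/170 ≈ 45.8764706
V = pitch²·Σt = 1.56²·7799/170 = 111.645

t(0,0)=2.294 V=111.645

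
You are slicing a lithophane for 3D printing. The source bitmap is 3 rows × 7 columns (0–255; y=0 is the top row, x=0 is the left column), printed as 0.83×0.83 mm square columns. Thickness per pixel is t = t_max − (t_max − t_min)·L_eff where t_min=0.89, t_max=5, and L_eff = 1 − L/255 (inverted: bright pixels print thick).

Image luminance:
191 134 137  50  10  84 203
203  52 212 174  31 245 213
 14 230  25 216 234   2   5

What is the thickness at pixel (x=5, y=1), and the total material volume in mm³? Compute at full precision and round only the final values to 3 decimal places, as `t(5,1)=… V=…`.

t(5,1)=4.839 V=42.466

span = t_max - t_min = 5 - 0.89 = 4.110
L(5,1) = 245, L_eff = 1 - 245/255 = 0.039216 (inverted)
t(5,1) = 5 - 4.110·0.039216 = 4.839
Σt over all 3·7 pixels = 52397/850 ≈ 61.6435294
V = pitch²·Σt = 0.83²·52397/850 = 42.466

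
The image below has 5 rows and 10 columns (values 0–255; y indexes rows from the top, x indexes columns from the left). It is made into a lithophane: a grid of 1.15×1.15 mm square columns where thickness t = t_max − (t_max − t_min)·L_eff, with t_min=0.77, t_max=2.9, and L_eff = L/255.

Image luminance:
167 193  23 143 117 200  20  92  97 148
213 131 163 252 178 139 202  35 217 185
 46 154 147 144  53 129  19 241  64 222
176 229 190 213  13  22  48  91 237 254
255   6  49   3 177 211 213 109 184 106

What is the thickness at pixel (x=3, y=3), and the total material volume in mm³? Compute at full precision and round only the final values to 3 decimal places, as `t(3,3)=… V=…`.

span = t_max - t_min = 2.9 - 0.77 = 2.130
L(3,3) = 213, L_eff = 213/255 = 0.835294
t(3,3) = 2.9 - 2.130·0.835294 = 1.121
Σt over all 5·10 pixels = 37059/425 ≈ 87.1976471
V = pitch²·Σt = 1.15²·37059/425 = 115.319

t(3,3)=1.121 V=115.319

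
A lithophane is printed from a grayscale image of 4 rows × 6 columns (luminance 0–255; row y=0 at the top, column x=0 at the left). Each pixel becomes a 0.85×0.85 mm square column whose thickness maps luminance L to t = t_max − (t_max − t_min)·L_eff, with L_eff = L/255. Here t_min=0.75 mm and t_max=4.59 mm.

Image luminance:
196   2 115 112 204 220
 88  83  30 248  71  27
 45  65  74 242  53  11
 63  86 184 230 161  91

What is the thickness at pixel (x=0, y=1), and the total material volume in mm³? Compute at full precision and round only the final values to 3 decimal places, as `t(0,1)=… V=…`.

span = t_max - t_min = 4.59 - 0.75 = 3.840
L(0,1) = 88, L_eff = 88/255 = 0.345098
t(0,1) = 4.59 - 3.840·0.345098 = 3.265
Σt over all 4·6 pixels = 147658/2125 ≈ 69.4861176
V = pitch²·Σt = 0.85²·147658/2125 = 50.204

t(0,1)=3.265 V=50.204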